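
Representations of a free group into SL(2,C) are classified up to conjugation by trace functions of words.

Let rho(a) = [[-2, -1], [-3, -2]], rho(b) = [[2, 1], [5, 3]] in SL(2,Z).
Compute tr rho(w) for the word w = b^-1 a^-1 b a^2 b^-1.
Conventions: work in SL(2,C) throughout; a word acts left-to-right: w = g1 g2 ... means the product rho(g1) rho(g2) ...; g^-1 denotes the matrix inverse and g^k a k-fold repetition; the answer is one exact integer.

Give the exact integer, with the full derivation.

-22

rho(b^-1) = [[3, -1], [-5, 2]]
... * rho(a^-1) = [[-2, 1], [3, -2]]  ->  [[-9, 5], [16, -9]]
... * rho(b) = [[2, 1], [5, 3]]  ->  [[7, 6], [-13, -11]]
... * rho(a) = [[-2, -1], [-3, -2]]  ->  [[-32, -19], [59, 35]]
... * rho(a) = [[-2, -1], [-3, -2]]  ->  [[121, 70], [-223, -129]]
... * rho(b^-1) = [[3, -1], [-5, 2]]  ->  [[13, 19], [-24, -35]]
tr = 13 + -35 = -22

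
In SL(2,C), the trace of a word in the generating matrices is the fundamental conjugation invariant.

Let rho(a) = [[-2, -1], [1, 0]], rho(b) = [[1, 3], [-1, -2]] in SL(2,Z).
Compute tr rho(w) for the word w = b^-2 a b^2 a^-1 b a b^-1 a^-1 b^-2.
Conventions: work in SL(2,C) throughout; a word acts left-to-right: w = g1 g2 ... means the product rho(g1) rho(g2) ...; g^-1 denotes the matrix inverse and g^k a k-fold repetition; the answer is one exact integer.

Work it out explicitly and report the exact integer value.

rho(b^-1) = [[-2, -3], [1, 1]]
... * rho(b^-1) = [[-2, -3], [1, 1]]  ->  [[1, 3], [-1, -2]]
... * rho(a) = [[-2, -1], [1, 0]]  ->  [[1, -1], [0, 1]]
... * rho(b) = [[1, 3], [-1, -2]]  ->  [[2, 5], [-1, -2]]
... * rho(b) = [[1, 3], [-1, -2]]  ->  [[-3, -4], [1, 1]]
... * rho(a^-1) = [[0, 1], [-1, -2]]  ->  [[4, 5], [-1, -1]]
... * rho(b) = [[1, 3], [-1, -2]]  ->  [[-1, 2], [0, -1]]
... * rho(a) = [[-2, -1], [1, 0]]  ->  [[4, 1], [-1, 0]]
... * rho(b^-1) = [[-2, -3], [1, 1]]  ->  [[-7, -11], [2, 3]]
... * rho(a^-1) = [[0, 1], [-1, -2]]  ->  [[11, 15], [-3, -4]]
... * rho(b^-1) = [[-2, -3], [1, 1]]  ->  [[-7, -18], [2, 5]]
... * rho(b^-1) = [[-2, -3], [1, 1]]  ->  [[-4, 3], [1, -1]]
tr = -4 + -1 = -5

-5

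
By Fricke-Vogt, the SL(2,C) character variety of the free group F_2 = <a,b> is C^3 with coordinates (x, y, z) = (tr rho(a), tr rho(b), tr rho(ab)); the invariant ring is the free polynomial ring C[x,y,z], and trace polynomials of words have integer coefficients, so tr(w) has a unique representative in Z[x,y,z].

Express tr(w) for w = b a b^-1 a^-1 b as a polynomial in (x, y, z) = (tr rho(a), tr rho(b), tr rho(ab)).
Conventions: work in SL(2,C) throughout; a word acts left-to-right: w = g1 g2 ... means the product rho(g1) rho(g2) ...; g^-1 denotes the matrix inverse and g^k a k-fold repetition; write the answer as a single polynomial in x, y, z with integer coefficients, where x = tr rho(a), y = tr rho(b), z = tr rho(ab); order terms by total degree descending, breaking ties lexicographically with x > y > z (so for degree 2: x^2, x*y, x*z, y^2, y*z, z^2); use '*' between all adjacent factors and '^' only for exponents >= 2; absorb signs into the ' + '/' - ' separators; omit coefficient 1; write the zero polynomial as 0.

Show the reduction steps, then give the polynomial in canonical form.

reduce: trace(b^2) = trace(b) * trace(b) - trace(1)   [square of b] = y^2 - 2
trace(b a b) = trace(b) * trace(a b) - trace(a)   [square of b] = y*z - x
trace(b^2 a b) = trace(b) * trace(b a b) - trace(b a)   [square of b] = y^2*z - x*y - z
trace(a b a b) = trace(a b) * trace(a b) - trace(1)   [split at a repeated a] = z^2 - 2
reduce: trace(a b a) = trace(a) * trace(b a) - trace(b)   [square of a] = x*z - y
trace(b^2 a b a) = trace(b) * trace(a b a b) - trace(a b a)   [square of b] = y*z^2 - x*z - y
trace(a^-1 b^2 a b) = trace(b^2 a b) * trace(a) - trace(b^2 a b a)   [inverse elimination on a] = x*y^2*z - x^2*y - y*z^2 + y
trace(b a b^-1 a^-1 b) = trace(a^-1 b^2 a) * trace(b) - trace(a^-1 b^2 a b)   [inverse elimination on b] = -x*y^2*z + x^2*y + y^3 + y*z^2 - 3*y

-x*y^2*z + x^2*y + y^3 + y*z^2 - 3*y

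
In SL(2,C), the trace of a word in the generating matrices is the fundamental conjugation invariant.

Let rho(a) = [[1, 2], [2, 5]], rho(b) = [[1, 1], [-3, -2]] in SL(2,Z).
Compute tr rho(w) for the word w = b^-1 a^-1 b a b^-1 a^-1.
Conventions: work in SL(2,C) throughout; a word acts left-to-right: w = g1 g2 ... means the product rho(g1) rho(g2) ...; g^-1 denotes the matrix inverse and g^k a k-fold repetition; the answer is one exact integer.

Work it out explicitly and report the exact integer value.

-1625

rho(b^-1) = [[-2, -1], [3, 1]]
... * rho(a^-1) = [[5, -2], [-2, 1]]  ->  [[-8, 3], [13, -5]]
... * rho(b) = [[1, 1], [-3, -2]]  ->  [[-17, -14], [28, 23]]
... * rho(a) = [[1, 2], [2, 5]]  ->  [[-45, -104], [74, 171]]
... * rho(b^-1) = [[-2, -1], [3, 1]]  ->  [[-222, -59], [365, 97]]
... * rho(a^-1) = [[5, -2], [-2, 1]]  ->  [[-992, 385], [1631, -633]]
tr = -992 + -633 = -1625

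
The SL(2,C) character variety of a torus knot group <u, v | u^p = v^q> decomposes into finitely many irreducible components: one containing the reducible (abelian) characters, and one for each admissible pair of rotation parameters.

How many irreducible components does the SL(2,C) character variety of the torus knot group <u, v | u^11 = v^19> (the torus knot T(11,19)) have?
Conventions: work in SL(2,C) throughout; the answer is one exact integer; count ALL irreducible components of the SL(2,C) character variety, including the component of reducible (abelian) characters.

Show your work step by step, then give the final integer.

For T(11,19): irreducibility forces the central element u^11 = v^19 to one of +I, -I.
This locks tr(u) to 2*cos(pi*alpha/11), alpha in 1..10, and tr(v) to 2*cos(pi*beta/19), beta in 1..18, on each component of irreducible characters.
Consistency of u^11 = (-1)^alpha I with v^19 = (-1)^beta I forces alpha = beta (mod 2).
Enumerate parity-matched pairs: 5*9 odd-odd plus 5*9 even-even gives 90.
components with irreducible characters: 90; plus the single component of reducible (abelian) characters: total 91.

91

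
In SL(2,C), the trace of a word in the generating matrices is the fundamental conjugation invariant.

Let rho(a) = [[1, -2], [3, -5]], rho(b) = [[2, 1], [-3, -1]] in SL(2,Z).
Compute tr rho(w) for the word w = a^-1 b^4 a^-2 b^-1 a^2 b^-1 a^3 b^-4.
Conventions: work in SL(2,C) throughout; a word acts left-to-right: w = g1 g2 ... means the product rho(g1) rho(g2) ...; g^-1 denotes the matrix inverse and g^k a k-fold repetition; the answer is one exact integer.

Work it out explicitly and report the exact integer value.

-31147090

rho(a^-1) = [[-5, 2], [-3, 1]]
... * rho(b) = [[2, 1], [-3, -1]]  ->  [[-16, -7], [-9, -4]]
... * rho(b) = [[2, 1], [-3, -1]]  ->  [[-11, -9], [-6, -5]]
... * rho(b) = [[2, 1], [-3, -1]]  ->  [[5, -2], [3, -1]]
... * rho(b) = [[2, 1], [-3, -1]]  ->  [[16, 7], [9, 4]]
... * rho(a^-1) = [[-5, 2], [-3, 1]]  ->  [[-101, 39], [-57, 22]]
... * rho(a^-1) = [[-5, 2], [-3, 1]]  ->  [[388, -163], [219, -92]]
... * rho(b^-1) = [[-1, -1], [3, 2]]  ->  [[-877, -714], [-495, -403]]
... * rho(a) = [[1, -2], [3, -5]]  ->  [[-3019, 5324], [-1704, 3005]]
... * rho(a) = [[1, -2], [3, -5]]  ->  [[12953, -20582], [7311, -11617]]
... * rho(b^-1) = [[-1, -1], [3, 2]]  ->  [[-74699, -54117], [-42162, -30545]]
... * rho(a) = [[1, -2], [3, -5]]  ->  [[-237050, 419983], [-133797, 237049]]
... * rho(a) = [[1, -2], [3, -5]]  ->  [[1022899, -1625815], [577350, -917651]]
... * rho(a) = [[1, -2], [3, -5]]  ->  [[-3854546, 6083277], [-2175603, 3433555]]
... * rho(b^-1) = [[-1, -1], [3, 2]]  ->  [[22104377, 16021100], [12476268, 9042713]]
... * rho(b^-1) = [[-1, -1], [3, 2]]  ->  [[25958923, 9937823], [14651871, 5609158]]
... * rho(b^-1) = [[-1, -1], [3, 2]]  ->  [[3854546, -6083277], [2175603, -3433555]]
... * rho(b^-1) = [[-1, -1], [3, 2]]  ->  [[-22104377, -16021100], [-12476268, -9042713]]
tr = -22104377 + -9042713 = -31147090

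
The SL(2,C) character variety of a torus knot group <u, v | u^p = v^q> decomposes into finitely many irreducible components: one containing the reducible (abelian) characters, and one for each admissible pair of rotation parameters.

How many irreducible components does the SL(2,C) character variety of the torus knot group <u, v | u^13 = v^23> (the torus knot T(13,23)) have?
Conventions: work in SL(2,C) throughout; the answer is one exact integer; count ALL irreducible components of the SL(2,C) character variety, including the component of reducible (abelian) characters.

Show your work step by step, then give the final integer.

133

In the torus knot group T(13,23), u^13 = v^23 is central, so an irreducible representation sends it to +I or -I (Schur).
So on each irreducible component the traces are pinned: tr(u) = 2*cos(pi*alpha/13) with 1 <= alpha <= 12, tr(v) = 2*cos(pi*beta/23) with 1 <= beta <= 22.
The two central values (-1)^alpha I and (-1)^beta I must be the same matrix, so alpha and beta share a parity.
Counting: 6 odd alphas x 11 odd betas + 6 even alphas x 11 even betas = 66 + 66 = 132.
components with irreducible characters: 132; plus the single component of reducible (abelian) characters: total 133.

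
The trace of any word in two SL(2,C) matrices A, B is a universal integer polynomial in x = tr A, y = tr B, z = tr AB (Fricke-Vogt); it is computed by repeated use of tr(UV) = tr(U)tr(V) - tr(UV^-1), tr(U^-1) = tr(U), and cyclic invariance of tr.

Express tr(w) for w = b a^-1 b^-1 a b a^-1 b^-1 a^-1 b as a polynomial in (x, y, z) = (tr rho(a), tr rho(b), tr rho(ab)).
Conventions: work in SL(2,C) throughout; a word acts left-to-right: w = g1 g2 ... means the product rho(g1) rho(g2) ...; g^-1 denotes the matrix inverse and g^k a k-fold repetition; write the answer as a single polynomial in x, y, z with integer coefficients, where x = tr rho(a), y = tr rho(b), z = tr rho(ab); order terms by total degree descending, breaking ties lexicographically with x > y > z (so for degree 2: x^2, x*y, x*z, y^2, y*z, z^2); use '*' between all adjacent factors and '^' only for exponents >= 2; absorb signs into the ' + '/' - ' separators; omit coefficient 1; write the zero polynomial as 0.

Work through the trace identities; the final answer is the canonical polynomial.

-x^2*y^3*z^2 + x^3*y^2*z + 2*x*y^4*z + 2*x*y^2*z^3 - x^2*y^3 - y^5 - 2*y^3*z^2 - y*z^4 - x^3*z - 6*x*y^2*z - x*z^3 + 2*x^2*y + 5*y^3 + 5*y*z^2 + 3*x*z - 5*y

tr(b a^-1) = tr(b)*tr(a) - tr(b a)   [inverse elimination on a] = x*y - z
tr(b^2 a) = tr(b)*tr(a b) - tr(a)   [square of b] = y*z - x
tr(a^2 b) = tr(a)*tr(b a) - tr(b)   [square of a] = x*z - y
tr(a^2) = tr(a)*tr(a) - tr(1)   [square of a] = x^2 - 2
tr(b a^2 b) = tr(b)*tr(a^2 b) - tr(a^2)   [square of b] = x*y*z - x^2 - y^2 + 2
tr(a b^3 a) = tr(b)*tr(b a^2 b) - tr(b a^2)   [square of b] = x*y^2*z - x^2*y - y^3 - x*z + 3*y
tr(a b a b) = tr(b a)*tr(b a) - tr(1)   [split at a repeated b] = z^2 - 2
tr(a b a b^2) = tr(b)*tr(a b a b) - tr(a b a)   [square of b] = y*z^2 - x*z - y
tr(a b^3 a b) = tr(b)*tr(a b a b^2) - tr(a b a b)   [square of b] = y^2*z^2 - x*y*z - y^2 - z^2 + 2
tr(b^3 a b^-1 a) = tr(a b^3 a)*tr(b) - tr(a b^3 a b)   [inverse elimination on b] = x*y^3*z - x^2*y^2 - y^4 - y^2*z^2 + 4*y^2 + z^2 - 2
tr(b a b^-1 a^-1 b^2) = tr(b^3 a b^-1)*tr(a) - tr(b^3 a b^-1 a)   [inverse elimination on a] = -x*y^3*z + x^2*y^2 + y^4 + y^2*z^2 + x*y*z - x^2 - 4*y^2 - z^2 + 2
tr(b a b^2) = tr(b)*tr(a b^2) - tr(a b)   [square of b] = y^2*z - x*y - z
tr(b^3 a b) = tr(b)*tr(b a b^2) - tr(b a b)   [square of b] = y^3*z - x*y^2 - 2*y*z + x
tr(b^3 a b a b) = tr(b)*tr(b a b a b^2) - tr(b a b a b)   [square of b] = y^3*z^2 - x*y^2*z - y^3 - 2*y*z^2 + x*z + 3*y
tr(a b a b a b) = tr(a b)*tr(a b a b) - tr(a^-1 b^-1)   [split at a repeated a] = z^3 - 3*z
tr(a b a b a) = tr(a)*tr(b a b a) - tr(b a b)   [square of a] = x*z^2 - y*z - x
tr(a b a b a b^2) = tr(b)*tr(a b a b a b) - tr(a b a b a)   [square of b] = y*z^3 - x*z^2 - 2*y*z + x
tr(b^3 a b a b a) = tr(b)*tr(a b a b a b^2) - tr(a b a b a b)   [square of b] = y^2*z^3 - x*y*z^2 - 2*y^2*z - z^3 + x*y + 3*z
tr(a^-1 b^3 a b a b) = tr(b^3 a b a b)*tr(a) - tr(b^3 a b a b a)   [inverse elimination on a] = x*y^3*z^2 - x^2*y^2*z - y^2*z^3 - x*y^3 - x*y*z^2 + x^2*z + 2*y^2*z + z^3 + 2*x*y - 3*z
tr(b a b a b^-1 a^-1 b^2) = tr(a^-1 b^3 a b a)*tr(b) - tr(a^-1 b^3 a b a b)   [inverse elimination on b] = -x*y^3*z^2 + x^2*y^2*z + y^4*z + y^2*z^3 + x*y*z^2 - x^2*z - 4*y^2*z - z^3 - x*y + 3*z
tr(a b^2 a b a b a) = tr(a)*tr(b^2 a b a b a) - tr(b^2 a b a b)   [square of a] = x*y*z^3 - x^2*z^2 - y^2*z^2 - x*y*z + x^2 + y^2 + z^2 - 2
tr(a b a b a b a b) = tr(b a b a b a)*tr(b a) - tr(a b a b)   [split at a repeated b] = z^4 - 4*z^2 + 2
tr(a b a b a b a) = tr(a)*tr(b a b a b a) - tr(b a b a b)   [square of a] = x*z^3 - y*z^2 - 2*x*z + y
tr(a b^2 a b a b a b) = tr(b)*tr(a b a b a b a b) - tr(a b a b a b a)   [square of b] = y*z^4 - x*z^3 - 3*y*z^2 + 2*x*z + y
tr(b^2 a b a b a b^-1 a) = tr(a b^2 a b a b a)*tr(b) - tr(a b^2 a b a b a b)   [inverse elimination on b] = x*y^2*z^3 - x^2*y*z^2 - y^3*z^2 - y*z^4 - x*y^2*z + x*z^3 + x^2*y + y^3 + 4*y*z^2 - 2*x*z - 3*y
tr(b a b a b^-1 a^-1 b^2 a) = tr(b^2 a b a b a b^-1)*tr(a) - tr(b^2 a b a b a b^-1 a)   [inverse elimination on a] = -x*y^2*z^3 + x^2*y*z^2 + y^3*z^2 + y*z^4 + x*y^2*z - x^2*y - y^3 - 4*y*z^2 - x*z + 3*y
tr(a b a b^-1 a^-1 b^2 a^-1 b) = tr(b a b a b^-1 a^-1 b^2)*tr(a) - tr(b a b a b^-1 a^-1 b^2 a)   [inverse elimination on a] = -x^2*y^3*z^2 + x^3*y^2*z + x*y^4*z + 2*x*y^2*z^3 - y^3*z^2 - y*z^4 - x^3*z - 5*x*y^2*z - x*z^3 + y^3 + 4*y*z^2 + 4*x*z - 3*y
tr(b^-1 a^-1 b^2 a^-1 b^-1 a b a) = tr(a b a b^-1 a^-1 b^2 a^-1)*tr(b) - tr(a b a b^-1 a^-1 b^2 a^-1 b)   [inverse elimination on b] = x^2*y^3*z^2 - x^3*y^2*z - 2*x*y^4*z - 2*x*y^2*z^3 + x^2*y^3 + y^5 + 2*y^3*z^2 + y*z^4 + x^3*z + 6*x*y^2*z + x*z^3 - x^2*y - 5*y^3 - 5*y*z^2 - 4*x*z + 5*y
tr(b a^-1 b^-1 a b a^-1 b^-1 a^-1 b) = tr(b^-1 a^-1 b^2 a^-1 b^-1 a b)*tr(a) - tr(b^-1 a^-1 b^2 a^-1 b^-1 a b a)   [inverse elimination on a] = -x^2*y^3*z^2 + x^3*y^2*z + 2*x*y^4*z + 2*x*y^2*z^3 - x^2*y^3 - y^5 - 2*y^3*z^2 - y*z^4 - x^3*z - 6*x*y^2*z - x*z^3 + 2*x^2*y + 5*y^3 + 5*y*z^2 + 3*x*z - 5*y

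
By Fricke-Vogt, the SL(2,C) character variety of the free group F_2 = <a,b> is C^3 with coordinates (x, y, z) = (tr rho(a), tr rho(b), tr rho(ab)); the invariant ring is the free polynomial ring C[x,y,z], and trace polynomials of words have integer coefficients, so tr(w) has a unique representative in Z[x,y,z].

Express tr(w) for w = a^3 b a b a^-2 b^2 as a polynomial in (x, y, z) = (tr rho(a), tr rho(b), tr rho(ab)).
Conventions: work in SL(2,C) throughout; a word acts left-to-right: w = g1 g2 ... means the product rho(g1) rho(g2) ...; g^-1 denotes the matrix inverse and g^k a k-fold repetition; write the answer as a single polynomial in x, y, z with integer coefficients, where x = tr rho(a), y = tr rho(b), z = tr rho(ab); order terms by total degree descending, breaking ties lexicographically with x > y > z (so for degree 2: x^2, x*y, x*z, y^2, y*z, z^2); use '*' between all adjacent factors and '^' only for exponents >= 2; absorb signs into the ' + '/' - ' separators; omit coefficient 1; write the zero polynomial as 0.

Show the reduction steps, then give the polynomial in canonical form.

x^4*y^2*z^2 - x^5*y*z - x^3*y^3*z - x^3*y*z^3 - x^2*y^2*z^2 + 5*x^3*y*z + x*y^3*z + x*y*z^3 + y^2*z^2 - 5*x*y*z - y^2 - z^2 + 2

so tr(a b a b) = tr(a b) tr(a b) - tr(1) = z^2 - 2
reduce: tr(a b a) = tr(a) tr(b a) - tr(b) = x*z - y
tr(b a b a b) = tr(b) tr(a b a b) - tr(a b a) = y*z^2 - x*z - y
reduce: tr(b a b^3 a) = tr(b) tr(b a b a b) - tr(b a b a) = y^2*z^2 - x*y*z - y^2 - z^2 + 2
tr(a b^2) = tr(b) tr(a b) - tr(a) = y*z - x
tr(b a b^2) = tr(b) tr(a b^2) - tr(a b) = y^2*z - x*y - z
so tr(b a b^3) = tr(b) tr(b a b^2) - tr(b a b) = y^3*z - x*y^2 - 2*y*z + x
so tr(b a b^3 a^2) = tr(a) tr(b a b^3 a) - tr(b a b^3) = x*y^2*z^2 - x^2*y*z - y^3*z - x*z^2 + 2*y*z + x
tr(b^2 a^3 b a b) = tr(a) tr(b a b^3 a^2) - tr(b a b^3 a) = x^2*y^2*z^2 - x^3*y*z - x*y^3*z - x^2*z^2 - y^2*z^2 + 3*x*y*z + x^2 + y^2 + z^2 - 2
reduce: tr(b a b a b a) = tr(b a) tr(b a b a) - tr(b^-1 a^-1) = z^3 - 3*z
tr(a^2 b a b a b) = tr(a) tr(b a b a b a) - tr(b a b a b) = x*z^3 - y*z^2 - 2*x*z + y
reduce: tr(a b a b a) = tr(a) tr(b a b a) - tr(b a b) = x*z^2 - y*z - x
tr(a^2 b a b a) = tr(a) tr(a b a b a) - tr(a b a b) = x^2*z^2 - x*y*z - x^2 - z^2 + 2
tr(a b a b a b^2 a) = tr(b) tr(a^2 b a b a b) - tr(a^2 b a b a) = x*y*z^3 - x^2*z^2 - y^2*z^2 - x*y*z + x^2 + y^2 + z^2 - 2
tr(a b a b a b^2) = tr(b) tr(a b a b a b) - tr(a b a b a) = y*z^3 - x*z^2 - 2*y*z + x
reduce: tr(b^2 a^3 b a b a) = tr(a) tr(a b a b a b^2 a) - tr(a b a b a b^2) = x^2*y*z^3 - x^3*z^2 - x*y^2*z^2 - x^2*y*z - y*z^3 + x^3 + x*y^2 + 2*x*z^2 + 2*y*z - 3*x
tr(a^-1 b^2 a^3 b a b) = tr(b^2 a^3 b a b) tr(a) - tr(b^2 a^3 b a b a) = x^3*y^2*z^2 - x^4*y*z - x^2*y^3*z - x^2*y*z^3 + 4*x^2*y*z + y*z^3 - x*z^2 - 2*y*z + x
so tr(a^3 b a b a^-2 b^2) = tr(a^-1 b^2 a^3 b a b) tr(a) - tr(a^-1 b^2 a^3 b a b a) = x^4*y^2*z^2 - x^5*y*z - x^3*y^3*z - x^3*y*z^3 - x^2*y^2*z^2 + 5*x^3*y*z + x*y^3*z + x*y*z^3 + y^2*z^2 - 5*x*y*z - y^2 - z^2 + 2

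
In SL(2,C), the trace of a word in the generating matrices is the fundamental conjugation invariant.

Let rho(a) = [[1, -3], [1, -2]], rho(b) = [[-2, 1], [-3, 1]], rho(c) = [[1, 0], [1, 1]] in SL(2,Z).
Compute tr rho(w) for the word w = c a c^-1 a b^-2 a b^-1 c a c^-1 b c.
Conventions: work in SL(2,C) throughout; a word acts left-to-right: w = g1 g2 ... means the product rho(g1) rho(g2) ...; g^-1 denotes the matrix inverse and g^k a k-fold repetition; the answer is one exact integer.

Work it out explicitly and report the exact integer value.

38

rho(c) = [[1, 0], [1, 1]]
... * rho(a) = [[1, -3], [1, -2]]  ->  [[1, -3], [2, -5]]
... * rho(c^-1) = [[1, 0], [-1, 1]]  ->  [[4, -3], [7, -5]]
... * rho(a) = [[1, -3], [1, -2]]  ->  [[1, -6], [2, -11]]
... * rho(b^-1) = [[1, -1], [3, -2]]  ->  [[-17, 11], [-31, 20]]
... * rho(b^-1) = [[1, -1], [3, -2]]  ->  [[16, -5], [29, -9]]
... * rho(a) = [[1, -3], [1, -2]]  ->  [[11, -38], [20, -69]]
... * rho(b^-1) = [[1, -1], [3, -2]]  ->  [[-103, 65], [-187, 118]]
... * rho(c) = [[1, 0], [1, 1]]  ->  [[-38, 65], [-69, 118]]
... * rho(a) = [[1, -3], [1, -2]]  ->  [[27, -16], [49, -29]]
... * rho(c^-1) = [[1, 0], [-1, 1]]  ->  [[43, -16], [78, -29]]
... * rho(b) = [[-2, 1], [-3, 1]]  ->  [[-38, 27], [-69, 49]]
... * rho(c) = [[1, 0], [1, 1]]  ->  [[-11, 27], [-20, 49]]
tr = -11 + 49 = 38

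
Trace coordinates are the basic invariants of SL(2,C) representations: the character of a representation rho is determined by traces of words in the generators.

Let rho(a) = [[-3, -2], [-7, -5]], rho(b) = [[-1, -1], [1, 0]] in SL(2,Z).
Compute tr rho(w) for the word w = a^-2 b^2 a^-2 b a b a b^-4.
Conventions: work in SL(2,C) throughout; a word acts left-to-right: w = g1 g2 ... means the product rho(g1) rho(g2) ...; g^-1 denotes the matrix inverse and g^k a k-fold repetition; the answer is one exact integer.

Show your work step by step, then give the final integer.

rho(a^-1) = [[-5, 2], [7, -3]]
... * rho(a^-1) = [[-5, 2], [7, -3]]  ->  [[39, -16], [-56, 23]]
... * rho(b) = [[-1, -1], [1, 0]]  ->  [[-55, -39], [79, 56]]
... * rho(b) = [[-1, -1], [1, 0]]  ->  [[16, 55], [-23, -79]]
... * rho(a^-1) = [[-5, 2], [7, -3]]  ->  [[305, -133], [-438, 191]]
... * rho(a^-1) = [[-5, 2], [7, -3]]  ->  [[-2456, 1009], [3527, -1449]]
... * rho(b) = [[-1, -1], [1, 0]]  ->  [[3465, 2456], [-4976, -3527]]
... * rho(a) = [[-3, -2], [-7, -5]]  ->  [[-27587, -19210], [39617, 27587]]
... * rho(b) = [[-1, -1], [1, 0]]  ->  [[8377, 27587], [-12030, -39617]]
... * rho(a) = [[-3, -2], [-7, -5]]  ->  [[-218240, -154689], [313409, 222145]]
... * rho(b^-1) = [[0, 1], [-1, -1]]  ->  [[154689, -63551], [-222145, 91264]]
... * rho(b^-1) = [[0, 1], [-1, -1]]  ->  [[63551, 218240], [-91264, -313409]]
... * rho(b^-1) = [[0, 1], [-1, -1]]  ->  [[-218240, -154689], [313409, 222145]]
... * rho(b^-1) = [[0, 1], [-1, -1]]  ->  [[154689, -63551], [-222145, 91264]]
tr = 154689 + 91264 = 245953

245953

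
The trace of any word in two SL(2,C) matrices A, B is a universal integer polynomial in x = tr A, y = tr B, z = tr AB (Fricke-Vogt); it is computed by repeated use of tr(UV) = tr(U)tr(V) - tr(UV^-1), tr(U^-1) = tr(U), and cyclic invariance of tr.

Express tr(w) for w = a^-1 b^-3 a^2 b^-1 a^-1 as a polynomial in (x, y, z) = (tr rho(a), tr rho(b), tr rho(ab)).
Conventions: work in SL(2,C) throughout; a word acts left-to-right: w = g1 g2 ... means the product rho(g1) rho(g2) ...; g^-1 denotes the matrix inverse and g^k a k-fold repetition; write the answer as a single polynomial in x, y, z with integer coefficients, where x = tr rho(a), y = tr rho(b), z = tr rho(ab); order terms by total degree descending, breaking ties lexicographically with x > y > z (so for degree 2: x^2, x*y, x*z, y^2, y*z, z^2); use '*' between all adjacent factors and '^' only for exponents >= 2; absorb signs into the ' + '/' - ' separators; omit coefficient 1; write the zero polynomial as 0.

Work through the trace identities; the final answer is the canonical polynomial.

x^3*y^3*z - x^4*y^2 - x^2*y^4 - x^2*y^2*z^2 - x^3*y*z + x^4 + 5*x^2*y^2 + x^2*z^2 + y^4 - 4*x^2 - 4*y^2 + 2

tr(b^-1 a) = tr(a) tr(b) - tr(a b) = x*y - z
tr(b^-2 a) = tr(b^-1 a) tr(b) - tr(b^-1 a b) = x*y^2 - y*z - x
tr(b^-3 a) = tr(b^-2 a) tr(b) - tr(b^-2 a b) = x*y^3 - y^2*z - 2*x*y + z
tr(a^2) = tr(a) tr(a) - tr(1) = x^2 - 2
tr(a^2 b) = tr(a) tr(b a) - tr(b) = x*z - y
apply: tr(a^2 b^-1) = tr(a^2) tr(b) - tr(a^2 b) = x^2*y - x*z - y
tr(b^-2 a^2) = tr(a^2 b^-1) tr(b) - tr(a^2) = x^2*y^2 - x*y*z - x^2 - y^2 + 2
tr(a^2 b a) = tr(a) tr(b a^2) - tr(b a) = x^2*z - x*y - z
tr(b a b a) = tr(a b) tr(a b) - tr(1) = z^2 - 2
use: tr(b a b) = tr(b) tr(a b) - tr(a) = y*z - x
tr(a^2 b a b) = tr(a) tr(b a b a) - tr(b a b) = x*z^2 - y*z - x
tr(b^-1 a^2 b a) = tr(a^2 b a) tr(b) - tr(a^2 b a b) = x^2*y*z - x*y^2 - x*z^2 + x
use: tr(b^-1 a^2 b a b^-1) = tr(b^-1 a^2 b a) tr(b) - tr(b^-1 a^2 b a b) = x^2*y^2*z - x*y^3 - x*y*z^2 - x^2*z + 2*x*y + z
apply: tr(b^-3 a^2 b a) = tr(b^-1 a^2 b a b^-1) tr(b) - tr(b^-1 a^2 b a) = x^2*y^3*z - x*y^4 - x*y^2*z^2 - 2*x^2*y*z + 3*x*y^2 + x*z^2 + y*z - x
tr(a^-1 b^-3 a^2 b) = tr(b^-3 a^2 b) tr(a) - tr(b^-3 a^2 b a) = -x^2*y^3*z + x^3*y^2 + x*y^4 + x*y^2*z^2 + x^2*y*z - x^3 - 4*x*y^2 - x*z^2 - y*z + 3*x
tr(a^-1 b^-3 a^2 b^-1) = tr(a^-1 b^-3 a^2) tr(b) - tr(a^-1 b^-3 a^2 b) = x^2*y^3*z - x^3*y^2 - x*y^2*z^2 - x^2*y*z - y^3*z + x^3 + 2*x*y^2 + x*z^2 + 2*y*z - 3*x
use: tr(b^-3 a^2) = tr(b^-2 a^2) tr(b) - tr(b^-2 a^2 b) = x^2*y^3 - x*y^2*z - 2*x^2*y - y^3 + x*z + 3*y
apply: tr(b^-3 a^2 b^-1) = tr(b^-3 a^2) tr(b) - tr(b^-3 a^2 b) = x^2*y^4 - x*y^3*z - 3*x^2*y^2 - y^4 + 2*x*y*z + x^2 + 4*y^2 - 2
apply: tr(a^-1 b^-3 a^2 b^-1 a^-1) = tr(a^-1 b^-3 a^2 b^-1) tr(a) - tr(a^-1 b^-3 a^2 b^-1 a) = x^3*y^3*z - x^4*y^2 - x^2*y^4 - x^2*y^2*z^2 - x^3*y*z + x^4 + 5*x^2*y^2 + x^2*z^2 + y^4 - 4*x^2 - 4*y^2 + 2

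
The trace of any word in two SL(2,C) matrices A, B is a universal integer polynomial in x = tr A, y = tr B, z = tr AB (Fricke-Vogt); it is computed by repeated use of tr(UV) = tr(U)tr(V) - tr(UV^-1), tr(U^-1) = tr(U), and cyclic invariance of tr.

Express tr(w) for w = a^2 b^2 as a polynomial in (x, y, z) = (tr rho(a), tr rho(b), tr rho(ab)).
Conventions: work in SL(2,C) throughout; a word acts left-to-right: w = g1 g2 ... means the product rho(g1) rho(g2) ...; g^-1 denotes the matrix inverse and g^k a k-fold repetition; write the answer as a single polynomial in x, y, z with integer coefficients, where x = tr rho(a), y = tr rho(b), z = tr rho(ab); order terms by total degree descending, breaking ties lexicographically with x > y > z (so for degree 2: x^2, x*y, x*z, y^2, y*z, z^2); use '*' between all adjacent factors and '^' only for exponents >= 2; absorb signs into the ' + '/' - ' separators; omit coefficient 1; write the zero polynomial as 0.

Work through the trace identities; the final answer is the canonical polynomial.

x*y*z - x^2 - y^2 + 2

trace(b^2 a) = trace(b)*trace(a b) - trace(a)  (reduce the b square) = y*z - x
apply: trace(b^2) = trace(b)*trace(b) - trace(1)  (reduce the b square) = y^2 - 2
use: trace(a^2 b^2) = trace(a)*trace(b^2 a) - trace(b^2)  (reduce the a square) = x*y*z - x^2 - y^2 + 2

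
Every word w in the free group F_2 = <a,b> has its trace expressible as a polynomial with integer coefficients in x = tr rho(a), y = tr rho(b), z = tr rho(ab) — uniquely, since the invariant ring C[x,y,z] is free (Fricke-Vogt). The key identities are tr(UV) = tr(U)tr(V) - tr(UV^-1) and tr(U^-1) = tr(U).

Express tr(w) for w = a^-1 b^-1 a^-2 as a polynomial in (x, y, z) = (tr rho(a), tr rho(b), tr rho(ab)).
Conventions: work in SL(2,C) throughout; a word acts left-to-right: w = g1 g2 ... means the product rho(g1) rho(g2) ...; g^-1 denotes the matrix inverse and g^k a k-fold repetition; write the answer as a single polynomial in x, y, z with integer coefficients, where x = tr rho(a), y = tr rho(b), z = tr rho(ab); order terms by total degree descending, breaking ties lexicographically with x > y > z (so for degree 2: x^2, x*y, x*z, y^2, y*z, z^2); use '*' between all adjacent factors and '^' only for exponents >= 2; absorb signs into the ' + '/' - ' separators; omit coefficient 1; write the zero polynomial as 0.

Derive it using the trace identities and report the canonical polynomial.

x^2*z - x*y - z

tr(a^-1) = tr(a) = x
apply: tr(a^-1 b) = tr(b) tr(a) - tr(b a)   [inverse elimination on a] = x*y - z
apply: tr(b^-1 a^-1) = tr(a^-1) tr(b) - tr(a^-1 b)   [inverse elimination on b] = z
apply: tr(a^-1 b^-1 a^-1) = tr(b^-1 a^-1) tr(a) - tr(b^-1)   [inverse elimination on a] = x*z - y
tr(a^-1 b^-1 a^-2) = tr(a^-1 b^-1 a^-1) tr(a) - tr(a^-1 b^-1)   [inverse elimination on a] = x^2*z - x*y - z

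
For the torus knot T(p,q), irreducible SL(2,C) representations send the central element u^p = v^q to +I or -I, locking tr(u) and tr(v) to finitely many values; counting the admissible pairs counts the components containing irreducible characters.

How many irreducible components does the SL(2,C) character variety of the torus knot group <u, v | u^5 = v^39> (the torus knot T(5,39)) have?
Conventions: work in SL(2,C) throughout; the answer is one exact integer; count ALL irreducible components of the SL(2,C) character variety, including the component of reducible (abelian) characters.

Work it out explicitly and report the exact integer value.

77

Gamma = < u, v | u^5 = v^39 > (torus knot T(5,39)); the central element u^5 = v^39 acts as +I or -I in any irreducible SL(2,C) representation.
This locks tr(u) to 2*cos(pi*alpha/5), alpha in 1..4, and tr(v) to 2*cos(pi*beta/39), beta in 1..38, on each component of irreducible characters.
Consistency of u^5 = (-1)^alpha I with v^39 = (-1)^beta I forces alpha = beta (mod 2).
count pairs: odd alpha (2 choices) x odd beta (19), plus even alpha (2) x even beta (19): 2*19 + 2*19 = 76.
components with irreducible characters: 76; plus the single component of reducible (abelian) characters: total 77.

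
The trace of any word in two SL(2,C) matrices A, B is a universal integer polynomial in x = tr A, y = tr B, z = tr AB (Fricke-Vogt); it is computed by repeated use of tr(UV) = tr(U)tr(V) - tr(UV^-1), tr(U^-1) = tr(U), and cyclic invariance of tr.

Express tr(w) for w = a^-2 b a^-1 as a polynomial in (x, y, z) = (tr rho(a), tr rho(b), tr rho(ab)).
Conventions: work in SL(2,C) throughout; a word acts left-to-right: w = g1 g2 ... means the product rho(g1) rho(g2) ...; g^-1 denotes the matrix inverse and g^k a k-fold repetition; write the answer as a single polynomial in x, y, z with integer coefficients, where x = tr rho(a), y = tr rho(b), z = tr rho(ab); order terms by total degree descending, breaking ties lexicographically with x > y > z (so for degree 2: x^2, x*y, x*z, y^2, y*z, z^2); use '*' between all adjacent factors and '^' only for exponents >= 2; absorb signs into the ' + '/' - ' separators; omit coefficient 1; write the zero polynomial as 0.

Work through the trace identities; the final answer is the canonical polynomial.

x^3*y - x^2*z - 2*x*y + z

tr(b a^-1) = tr(b) tr(a) - tr(b a)  (eliminate a^-1) = x*y - z
tr(a^-1 b a^-1) = tr(b a^-1) tr(a) - tr(b)  (eliminate a^-1) = x^2*y - x*z - y
and tr(a^-2 b a^-1) = tr(a^-1 b a^-1) tr(a) - tr(a^-1 b)  (eliminate a^-1) = x^3*y - x^2*z - 2*x*y + z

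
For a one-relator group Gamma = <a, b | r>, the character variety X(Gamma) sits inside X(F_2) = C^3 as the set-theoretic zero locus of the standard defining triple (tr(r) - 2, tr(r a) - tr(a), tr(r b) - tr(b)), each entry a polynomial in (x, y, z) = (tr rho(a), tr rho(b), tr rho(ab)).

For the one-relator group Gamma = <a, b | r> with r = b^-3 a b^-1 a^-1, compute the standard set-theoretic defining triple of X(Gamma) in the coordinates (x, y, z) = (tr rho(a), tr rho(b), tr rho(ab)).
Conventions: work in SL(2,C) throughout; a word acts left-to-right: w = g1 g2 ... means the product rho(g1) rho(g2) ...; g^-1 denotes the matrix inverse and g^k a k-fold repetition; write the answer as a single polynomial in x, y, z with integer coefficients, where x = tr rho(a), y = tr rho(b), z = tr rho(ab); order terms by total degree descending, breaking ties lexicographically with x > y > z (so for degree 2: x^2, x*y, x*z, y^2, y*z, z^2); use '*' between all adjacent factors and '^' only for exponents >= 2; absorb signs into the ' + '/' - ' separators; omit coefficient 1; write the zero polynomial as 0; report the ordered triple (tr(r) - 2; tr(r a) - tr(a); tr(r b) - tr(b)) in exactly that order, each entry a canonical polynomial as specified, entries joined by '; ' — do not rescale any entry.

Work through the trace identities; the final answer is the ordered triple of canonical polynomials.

tr(b^-1) = tr(b) = y
apply: tr(a b a) = tr(a) tr(b a) - tr(b) = x*z - y
apply: tr(a b a b) = tr(b a) tr(b a) - tr(1)   [split at repeated b] = z^2 - 2
apply: tr(b^-1 a b a) = tr(a b a) tr(b) - tr(a b a b) = x*y*z - y^2 - z^2 + 2
apply: tr(a^-1 b^-1 a b) = tr(b^-1 a b) tr(a) - tr(b^-1 a b a) = -x*y*z + x^2 + y^2 + z^2 - 2
use: tr(b^-1 a b^-1 a^-1) = tr(a^-1 b^-1 a) tr(b) - tr(a^-1 b^-1 a b) = x*y*z - x^2 - z^2 + 2
apply: tr(b^-1 a b^-1 a^-1 b^-1) = tr(b^-1 a b^-1 a^-1) tr(b) - tr(b^-1 a b^-1 a^-1 b) = x*y^2*z - x^2*y - y*z^2 + y
tr(b^-3 a b^-1 a^-1) = tr(b^-1 a b^-1 a^-1 b^-1) tr(b) - tr(b^-1 a b^-1 a^-1) = x*y^3*z - x^2*y^2 - y^2*z^2 - x*y*z + x^2 + y^2 + z^2 - 2
apply: tr(b^-1 a) = tr(a) tr(b) - tr(a b) = x*y - z
tr(a b^-2) = tr(b^-1 a) tr(b) - tr(b^-1 a b) = x*y^2 - y*z - x
use: tr(a b^-3) = tr(a b^-2) tr(b) - tr(a b^-1) = x*y^3 - y^2*z - 2*x*y + z
tr(b^-3 a b^-1) = tr(a b^-3) tr(b) - tr(a b^-2) = x*y^4 - y^3*z - 3*x*y^2 + 2*y*z + x
assemble the triple (tr(r) - 2; tr(r a) - x; tr(r b) - y)

x*y^3*z - x^2*y^2 - y^2*z^2 - x*y*z + x^2 + y^2 + z^2 - 4; x*y^4 - y^3*z - 3*x*y^2 + 2*y*z; x*y^2*z - x^2*y - y*z^2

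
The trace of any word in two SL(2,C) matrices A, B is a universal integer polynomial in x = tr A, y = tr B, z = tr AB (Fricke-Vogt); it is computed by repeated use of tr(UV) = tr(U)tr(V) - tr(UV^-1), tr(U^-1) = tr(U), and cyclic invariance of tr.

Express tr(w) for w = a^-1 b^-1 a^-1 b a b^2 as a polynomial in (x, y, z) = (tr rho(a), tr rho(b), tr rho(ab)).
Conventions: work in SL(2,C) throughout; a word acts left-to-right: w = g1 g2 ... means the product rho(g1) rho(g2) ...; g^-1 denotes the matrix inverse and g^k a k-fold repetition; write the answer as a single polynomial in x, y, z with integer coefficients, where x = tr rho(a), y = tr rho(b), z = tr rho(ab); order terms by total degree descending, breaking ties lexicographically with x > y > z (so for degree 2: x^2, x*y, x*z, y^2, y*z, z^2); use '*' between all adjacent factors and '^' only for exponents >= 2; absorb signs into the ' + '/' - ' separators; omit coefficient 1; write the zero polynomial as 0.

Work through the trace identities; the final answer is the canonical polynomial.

x*y^2*z^2 - x^2*y*z - y^3*z - y*z^3 + x*y^2 + 3*y*z - x

next, tr(b^2) = tr(b) tr(b) - tr(1) = y^2 - 2
next, tr(a b a b) = tr(a b) tr(a b) - tr(1) = z^2 - 2
and tr(a b a) = tr(a) tr(b a) - tr(b) = x*z - y
tr(b a b^2 a) = tr(b) tr(a b a b) - tr(a b a) = y*z^2 - x*z - y
tr(a b^2) = tr(b) tr(a b) - tr(a) = y*z - x
next, tr(b a b^2) = tr(b) tr(a b^2) - tr(a b) = y^2*z - x*y - z
and tr(a b a b^2 a) = tr(a) tr(b a b^2 a) - tr(b a b^2) = x*y*z^2 - x^2*z - y^2*z + z
next, tr(a b a b a b) = tr(b a b a) tr(b a) - tr(a b) = z^3 - 3*z
and tr(a b a b a) = tr(a) tr(b a b a) - tr(b a b) = x*z^2 - y*z - x
next, tr(a b a b^2 a b) = tr(b) tr(a b a b a b) - tr(a b a b a) = y*z^3 - x*z^2 - 2*y*z + x
and tr(b^-1 a b a b^2 a) = tr(a b a b^2 a) tr(b) - tr(a b a b^2 a b) = x*y^2*z^2 - x^2*y*z - y^3*z - y*z^3 + x*z^2 + 3*y*z - x
and tr(b a b^2 a^-1 b^-1 a) = tr(b^-1 a b a b^2) tr(a) - tr(b^-1 a b a b^2 a) = -x*y^2*z^2 + x^2*y*z + y^3*z + y*z^3 - 3*y*z - x
tr(a^-1 b^-1 a^-1 b a b^2) = tr(b a b^2 a^-1 b^-1) tr(a) - tr(b a b^2 a^-1 b^-1 a) = x*y^2*z^2 - x^2*y*z - y^3*z - y*z^3 + x*y^2 + 3*y*z - x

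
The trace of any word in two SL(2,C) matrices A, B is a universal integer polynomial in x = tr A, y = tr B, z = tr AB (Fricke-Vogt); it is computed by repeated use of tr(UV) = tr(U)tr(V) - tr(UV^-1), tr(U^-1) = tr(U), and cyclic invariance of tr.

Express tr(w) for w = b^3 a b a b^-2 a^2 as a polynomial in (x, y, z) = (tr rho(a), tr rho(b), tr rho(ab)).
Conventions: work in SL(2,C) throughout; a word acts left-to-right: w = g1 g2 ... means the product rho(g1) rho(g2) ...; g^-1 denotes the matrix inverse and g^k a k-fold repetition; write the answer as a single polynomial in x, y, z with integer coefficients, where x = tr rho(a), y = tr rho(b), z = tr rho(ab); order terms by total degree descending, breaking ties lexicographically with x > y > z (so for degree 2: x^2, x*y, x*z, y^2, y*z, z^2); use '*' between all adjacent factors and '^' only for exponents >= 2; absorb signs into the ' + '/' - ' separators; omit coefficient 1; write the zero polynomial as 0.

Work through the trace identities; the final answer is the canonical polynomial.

x^2*y^4*z^2 - x^3*y^3*z - x*y^5*z - x*y^3*z^3 - x^2*y^2*z^2 + x^3*y*z + 5*x*y^3*z + x*y*z^3 + x^2*z^2 - 5*x*y*z - x^2 - z^2 + 2

tr(b a b a) = tr(a b) tr(a b) - tr(1)   [split at repeated a] = z^2 - 2
tr(b a b) = tr(b) tr(a b) - tr(a) = y*z - x
and tr(a b a^2 b) = tr(a) tr(b a b a) - tr(b a b) = x*z^2 - y*z - x
next, tr(a b a) = tr(a) tr(b a) - tr(b) = x*z - y
and tr(a b a^2) = tr(a) tr(a b a) - tr(a b) = x^2*z - x*y - z
tr(b^2 a b a^2) = tr(b) tr(a b a^2 b) - tr(a b a^2) = x*y*z^2 - x^2*z - y^2*z + z
and tr(b^2 a b a) = tr(b) tr(a b a b) - tr(a b a) = y*z^2 - x*z - y
tr(b a b a^3 b) = tr(a) tr(b^2 a b a^2) - tr(b^2 a b a) = x^2*y*z^2 - x^3*z - x*y^2*z - y*z^2 + 2*x*z + y
and tr(b a b a^3) = tr(a) tr(b a b a^2) - tr(b a b a) = x^2*z^2 - x*y*z - x^2 - z^2 + 2
next, tr(a^2 b^3 a b a) = tr(b) tr(b a b a^3 b) - tr(b a b a^3) = x^2*y^2*z^2 - x^3*y*z - x*y^3*z - x^2*z^2 - y^2*z^2 + 3*x*y*z + x^2 + y^2 + z^2 - 2
tr(b a b a b a) = tr(b a) tr(b a b a) - tr(b^-1 a^-1)   [split at repeated b] = z^3 - 3*z
next, tr(a b a b a^2 b) = tr(a) tr(b a b a b a) - tr(b a b a b) = x*z^3 - y*z^2 - 2*x*z + y
next, tr(a b a b a^2 b^2) = tr(b) tr(a b a b a^2 b) - tr(a b a b a^2) = x*y*z^3 - x^2*z^2 - y^2*z^2 - x*y*z + x^2 + y^2 + z^2 - 2
next, tr(a^2 b^3 a b a b) = tr(b) tr(a b a b a^2 b^2) - tr(a b a b a^2 b) = x*y^2*z^3 - x^2*y*z^2 - y^3*z^2 - x*y^2*z - x*z^3 + x^2*y + y^3 + 2*y*z^2 + 2*x*z - 3*y
tr(a^2 b^3 a b a b^-1) = tr(a^2 b^3 a b a) tr(b) - tr(a^2 b^3 a b a b) = x^2*y^3*z^2 - x^3*y^2*z - x*y^4*z - x*y^2*z^3 + 4*x*y^2*z + x*z^3 - y*z^2 - 2*x*z + y
tr(b^3 a b a b^-2 a^2) = tr(a^2 b^3 a b a b^-1) tr(b) - tr(a^2 b^3 a b a) = x^2*y^4*z^2 - x^3*y^3*z - x*y^5*z - x*y^3*z^3 - x^2*y^2*z^2 + x^3*y*z + 5*x*y^3*z + x*y*z^3 + x^2*z^2 - 5*x*y*z - x^2 - z^2 + 2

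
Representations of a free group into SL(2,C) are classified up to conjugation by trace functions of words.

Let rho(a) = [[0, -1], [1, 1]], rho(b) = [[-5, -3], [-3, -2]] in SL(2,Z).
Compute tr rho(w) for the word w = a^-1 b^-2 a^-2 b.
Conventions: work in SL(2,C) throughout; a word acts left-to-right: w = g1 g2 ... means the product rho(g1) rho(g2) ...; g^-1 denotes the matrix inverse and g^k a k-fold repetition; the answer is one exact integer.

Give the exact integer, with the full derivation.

259

rho(a^-1) = [[1, 1], [-1, 0]]
... * rho(b^-1) = [[-2, 3], [3, -5]]  ->  [[1, -2], [2, -3]]
... * rho(b^-1) = [[-2, 3], [3, -5]]  ->  [[-8, 13], [-13, 21]]
... * rho(a^-1) = [[1, 1], [-1, 0]]  ->  [[-21, -8], [-34, -13]]
... * rho(a^-1) = [[1, 1], [-1, 0]]  ->  [[-13, -21], [-21, -34]]
... * rho(b) = [[-5, -3], [-3, -2]]  ->  [[128, 81], [207, 131]]
tr = 128 + 131 = 259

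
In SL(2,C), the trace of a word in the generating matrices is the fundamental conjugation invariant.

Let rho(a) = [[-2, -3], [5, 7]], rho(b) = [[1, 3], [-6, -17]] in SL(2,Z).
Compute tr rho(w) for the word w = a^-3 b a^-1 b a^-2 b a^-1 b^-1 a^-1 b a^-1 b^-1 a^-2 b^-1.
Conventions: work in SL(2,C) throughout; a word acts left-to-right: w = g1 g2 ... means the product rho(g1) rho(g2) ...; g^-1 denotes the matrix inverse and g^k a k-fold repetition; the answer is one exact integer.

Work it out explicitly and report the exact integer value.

-4142291071912

rho(a^-1) = [[7, 3], [-5, -2]]
... * rho(a^-1) = [[7, 3], [-5, -2]]  ->  [[34, 15], [-25, -11]]
... * rho(a^-1) = [[7, 3], [-5, -2]]  ->  [[163, 72], [-120, -53]]
... * rho(b) = [[1, 3], [-6, -17]]  ->  [[-269, -735], [198, 541]]
... * rho(a^-1) = [[7, 3], [-5, -2]]  ->  [[1792, 663], [-1319, -488]]
... * rho(b) = [[1, 3], [-6, -17]]  ->  [[-2186, -5895], [1609, 4339]]
... * rho(a^-1) = [[7, 3], [-5, -2]]  ->  [[14173, 5232], [-10432, -3851]]
... * rho(a^-1) = [[7, 3], [-5, -2]]  ->  [[73051, 32055], [-53769, -23594]]
... * rho(b) = [[1, 3], [-6, -17]]  ->  [[-119279, -325782], [87795, 239791]]
... * rho(a^-1) = [[7, 3], [-5, -2]]  ->  [[793957, 293727], [-584390, -216197]]
... * rho(b^-1) = [[-17, -3], [6, 1]]  ->  [[-11734907, -2088144], [8637448, 1536973]]
... * rho(a^-1) = [[7, 3], [-5, -2]]  ->  [[-71703629, -31028433], [52777271, 22838398]]
... * rho(b) = [[1, 3], [-6, -17]]  ->  [[114466969, 312372474], [-84253117, -229920953]]
... * rho(a^-1) = [[7, 3], [-5, -2]]  ->  [[-760593587, -281344041], [559832946, 207082555]]
... * rho(b^-1) = [[-17, -3], [6, 1]]  ->  [[11242026733, 2000436720], [-8274664752, -1472416283]]
... * rho(a^-1) = [[7, 3], [-5, -2]]  ->  [[68692003531, 29725206759], [-50560571849, -21879161690]]
... * rho(a^-1) = [[7, 3], [-5, -2]]  ->  [[332217990922, 146625597075], [-244528194493, -107923392167]]
... * rho(b^-1) = [[-17, -3], [6, 1]]  ->  [[-4767952263224, -850028375691], [3509438953379, 625661191312]]
tr = -4767952263224 + 625661191312 = -4142291071912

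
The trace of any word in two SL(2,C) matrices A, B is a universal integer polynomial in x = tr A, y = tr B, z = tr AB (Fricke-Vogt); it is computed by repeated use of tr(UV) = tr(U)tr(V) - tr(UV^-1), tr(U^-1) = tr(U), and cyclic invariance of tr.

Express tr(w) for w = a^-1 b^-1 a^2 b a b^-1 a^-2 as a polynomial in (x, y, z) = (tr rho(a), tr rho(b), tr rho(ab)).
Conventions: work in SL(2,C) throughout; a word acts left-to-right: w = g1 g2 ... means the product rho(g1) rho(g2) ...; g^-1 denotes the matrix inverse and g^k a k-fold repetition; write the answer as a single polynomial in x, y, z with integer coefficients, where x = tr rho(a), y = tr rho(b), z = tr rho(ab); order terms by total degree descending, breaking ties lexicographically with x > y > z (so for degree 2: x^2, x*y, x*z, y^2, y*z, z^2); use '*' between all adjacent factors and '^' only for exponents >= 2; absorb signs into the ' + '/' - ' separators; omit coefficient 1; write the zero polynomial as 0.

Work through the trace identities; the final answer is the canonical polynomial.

x^4*y*z^2 - x^5*z - 2*x^3*y^2*z - x^3*z^3 + x^4*y + x^2*y^3 + 5*x^3*z + x*y^2*z + x*z^3 - 4*x^2*y - 4*x*z + y

and tr(a^2) = tr(a) * tr(a) - tr(1)   [square of a] = x^2 - 2
tr(b a^2) = tr(a) * tr(b a) - tr(b)   [square of a] = x*z - y
and tr(a^2 b a) = tr(a) * tr(b a^2) - tr(b a)   [square of a] = x^2*z - x*y - z
tr(b a b a) = tr(b a) * tr(b a) - tr(1)   [split at a repeated b] = z^2 - 2
tr(b a b) = tr(b) * tr(a b) - tr(a)   [square of b] = y*z - x
tr(a^2 b a b) = tr(a) * tr(b a b a) - tr(b a b)   [square of a] = x*z^2 - y*z - x
next, tr(b^-1 a^2 b a) = tr(a^2 b a) * tr(b) - tr(a^2 b a b)   [inverse elimination on b] = x^2*y*z - x*y^2 - x*z^2 + x
tr(a^-1 b^-1 a^2 b) = tr(b^-1 a^2 b) * tr(a) - tr(b^-1 a^2 b a)   [inverse elimination on a] = -x^2*y*z + x^3 + x*y^2 + x*z^2 - 3*x
tr(a^2 b a b a) = tr(a) * tr(a b a b a) - tr(a b a b)   [square of a] = x^2*z^2 - x*y*z - x^2 - z^2 + 2
tr(b a b a b a) = tr(a b) * tr(a b a b) - tr(a^-1 b^-1)   [split at a repeated a] = z^3 - 3*z
tr(b a b a b) = tr(b) * tr(a b a b) - tr(a b a)   [square of b] = y*z^2 - x*z - y
tr(a^2 b a b a b) = tr(a) * tr(b a b a b a) - tr(b a b a b)   [square of a] = x*z^3 - y*z^2 - 2*x*z + y
tr(b^-1 a^2 b a b a) = tr(a^2 b a b a) * tr(b) - tr(a^2 b a b a b)   [inverse elimination on b] = x^2*y*z^2 - x*y^2*z - x*z^3 - x^2*y + 2*x*z + y
tr(a^-1 b^-1 a^2 b a b) = tr(b^-1 a^2 b a b) * tr(a) - tr(b^-1 a^2 b a b a)   [inverse elimination on a] = -x^2*y*z^2 + x^3*z + x*y^2*z + x*z^3 - 3*x*z - y
and tr(a^-2 b^-1 a^2 b a b) = tr(a^-1 b^-1 a^2 b a b) * tr(a) - tr(a^-1 b^-1 a^2 b a b a)   [inverse elimination on a] = -x^3*y*z^2 + x^4*z + x^2*y^2*z + x^2*z^3 - 4*x^2*z + z
tr(a^-1 b^-1 a^2 b a b^-1 a^-1) = tr(a^-2 b^-1 a^2 b a) * tr(b) - tr(a^-2 b^-1 a^2 b a b)   [inverse elimination on b] = x^3*y*z^2 - x^4*z - 2*x^2*y^2*z - x^2*z^3 + x^3*y + x*y^3 + x*y*z^2 + 4*x^2*z - 3*x*y - z
tr(a b a b^-1) = tr(a b a) * tr(b) - tr(a b a b)   [inverse elimination on b] = x*y*z - y^2 - z^2 + 2
next, tr(b^2) = tr(b) * tr(b) - tr(1)   [square of b] = y^2 - 2
and tr(b a^2 b) = tr(a) * tr(b^2 a) - tr(b^2)   [square of a] = x*y*z - x^2 - y^2 + 2
tr(b a b^2) = tr(b) * tr(b a b) - tr(b a)   [square of b] = y^2*z - x*y - z
tr(b a^2 b a b) = tr(a) * tr(b a b^2 a) - tr(b a b^2)   [square of a] = x*y*z^2 - x^2*z - y^2*z + z
next, tr(a^-1 b a^2 b a b) = tr(b a^2 b a b) * tr(a) - tr(b a^2 b a b a)   [inverse elimination on a] = x^2*y*z^2 - x^3*z - x*y^2*z - x*z^3 + y*z^2 + 3*x*z - y
and tr(a^2 b a b^-1 a^-1 b) = tr(a^-1 b a^2 b a) * tr(b) - tr(a^-1 b a^2 b a b)   [inverse elimination on b] = -x^2*y*z^2 + x^3*z + 2*x*y^2*z + x*z^3 - x^2*y - y^3 - y*z^2 - 3*x*z + 3*y
and tr(a^-1 b^-1 a^2 b a b^-1) = tr(a^2 b a b^-1 a^-1) * tr(b) - tr(a^2 b a b^-1 a^-1 b)   [inverse elimination on b] = x^2*y*z^2 - x^3*z - x*y^2*z - x*z^3 + x^2*y + 3*x*z - y
next, tr(a^-1 b^-1 a^2 b a b^-1 a^-2) = tr(a^-1 b^-1 a^2 b a b^-1 a^-1) * tr(a) - tr(a^-1 b^-1 a^2 b a b^-1)   [inverse elimination on a] = x^4*y*z^2 - x^5*z - 2*x^3*y^2*z - x^3*z^3 + x^4*y + x^2*y^3 + 5*x^3*z + x*y^2*z + x*z^3 - 4*x^2*y - 4*x*z + y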